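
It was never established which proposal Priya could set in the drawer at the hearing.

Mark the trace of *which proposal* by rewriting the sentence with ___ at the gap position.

Before movement: Priya could set which proposal in the drawer at the hearing.
The filler 'which proposal' is interpreted as the direct object of 'set'. The gap is right after 'set'.

It was never established which proposal Priya could set ___ in the drawer at the hearing.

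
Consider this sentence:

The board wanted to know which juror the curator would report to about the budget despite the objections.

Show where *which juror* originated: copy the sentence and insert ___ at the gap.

The board wanted to know which juror the curator would report to ___ about the budget despite the objections.

Pre-movement form: The curator would report to which juror about the budget despite the objections.
'which juror' functions as the object of the preposition 'to'. The gap is right after 'to'.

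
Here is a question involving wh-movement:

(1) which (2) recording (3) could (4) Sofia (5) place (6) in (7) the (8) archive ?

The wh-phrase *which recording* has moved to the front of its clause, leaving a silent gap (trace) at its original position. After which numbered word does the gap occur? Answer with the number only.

5

Before movement: Sofia could place which recording in the archive.
'which recording' is the direct object of 'place'. It moves to the left edge, and the trace sits right after 'place':
Which recording could Sofia place ___ in the archive?
'place' is word 5.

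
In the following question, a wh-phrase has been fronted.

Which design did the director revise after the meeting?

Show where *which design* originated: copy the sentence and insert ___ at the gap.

Which design did the director revise ___ after the meeting?

Pre-movement form: The director did revise which design after the meeting.
'which design' functions as the direct object of 'revise'. The gap is right after 'revise'.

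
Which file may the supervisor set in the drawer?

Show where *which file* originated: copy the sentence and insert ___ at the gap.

Which file may the supervisor set ___ in the drawer?

Pre-movement form: The supervisor may set which file in the drawer.
'which file' is the direct object of 'set'. The gap is right after 'set'.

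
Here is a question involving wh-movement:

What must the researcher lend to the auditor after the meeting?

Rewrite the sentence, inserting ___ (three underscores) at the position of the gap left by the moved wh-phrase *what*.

What must the researcher lend ___ to the auditor after the meeting?

Before movement: The researcher must lend what to the auditor after the meeting.
'what' is the direct object of 'lend'. The gap is right after 'lend'.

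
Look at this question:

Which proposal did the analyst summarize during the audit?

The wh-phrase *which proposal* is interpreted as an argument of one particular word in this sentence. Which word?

summarize

In situ: The analyst did summarize which proposal during the audit.
The filler 'which proposal' is interpreted as the direct object of 'summarize'. Wh-movement fronts it, leaving a gap right after 'summarize':
Which proposal did the analyst summarize ___ during the audit?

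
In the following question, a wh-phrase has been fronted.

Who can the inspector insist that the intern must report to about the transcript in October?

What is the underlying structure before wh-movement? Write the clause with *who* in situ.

'who' functions as the object of the preposition 'to'. Wh-movement fronts it, leaving a gap right after 'to':
Who can the inspector insist that the intern must report to ___ about the transcript in October?

The inspector can insist that the intern must report to who about the transcript in October.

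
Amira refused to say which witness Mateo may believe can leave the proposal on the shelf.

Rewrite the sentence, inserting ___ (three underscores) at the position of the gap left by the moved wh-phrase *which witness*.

Amira refused to say which witness Mateo may believe ___ can leave the proposal on the shelf.

Pre-movement form: Mateo may believe which witness can leave the proposal on the shelf.
The filler 'which witness' is interpreted as the subject of the clause embedded under 'believe'. The gap is right after 'believe'.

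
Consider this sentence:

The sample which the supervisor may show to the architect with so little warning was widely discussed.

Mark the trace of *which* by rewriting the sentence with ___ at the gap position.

'which' functions as the direct object of 'show'. The gap is right after 'show'.

The sample which the supervisor may show ___ to the architect with so little warning was widely discussed.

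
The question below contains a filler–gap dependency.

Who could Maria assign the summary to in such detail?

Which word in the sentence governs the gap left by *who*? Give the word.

Before movement: Maria could assign the summary to who in such detail.
The filler 'who' is interpreted as the object of the preposition 'to' (recipient of 'assign'). Wh-movement fronts it, leaving a gap right after 'to':
Who could Maria assign the summary to ___ in such detail?

to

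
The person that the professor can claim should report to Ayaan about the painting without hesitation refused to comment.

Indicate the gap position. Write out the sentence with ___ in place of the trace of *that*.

The person that the professor can claim ___ should report to Ayaan about the painting without hesitation refused to comment.

'that' is the subject of the clause embedded under 'claim'. The gap is right after 'claim'.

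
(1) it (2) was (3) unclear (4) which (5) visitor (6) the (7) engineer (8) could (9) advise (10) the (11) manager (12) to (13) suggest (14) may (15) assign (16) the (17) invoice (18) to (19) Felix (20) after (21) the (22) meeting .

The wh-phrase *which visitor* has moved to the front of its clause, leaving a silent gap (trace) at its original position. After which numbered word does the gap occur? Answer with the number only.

13

Pre-movement form: The engineer could advise the manager to suggest which visitor may assign the invoice to Felix after the meeting.
'which visitor' is the subject of the clause embedded under 'suggest'. Fronting leaves a gap immediately after 'suggest':
It was unclear which visitor the engineer could advise the manager to suggest ___ may assign the invoice to Felix after the meeting.
'suggest' is word 13.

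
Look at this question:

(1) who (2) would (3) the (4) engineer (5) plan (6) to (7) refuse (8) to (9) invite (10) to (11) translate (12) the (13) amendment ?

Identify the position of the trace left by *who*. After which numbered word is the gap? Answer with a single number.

9

Before movement: The engineer would plan to refuse to invite who to translate the amendment.
'who' is the direct object of 'invite'. Fronting leaves a gap immediately after 'invite':
Who would the engineer plan to refuse to invite ___ to translate the amendment?
'invite' is word 9.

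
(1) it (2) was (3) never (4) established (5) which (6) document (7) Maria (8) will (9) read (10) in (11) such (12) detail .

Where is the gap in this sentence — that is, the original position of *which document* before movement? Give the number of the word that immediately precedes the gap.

Before movement: Maria will read which document in such detail.
'which document' functions as the direct object of 'read'. Wh-movement fronts it, leaving a gap right after 'read':
It was never established which document Maria will read ___ in such detail.
'read' is word 9.

9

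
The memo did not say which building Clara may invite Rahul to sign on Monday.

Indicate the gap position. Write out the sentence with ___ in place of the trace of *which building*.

The memo did not say which building Clara may invite Rahul to sign ___ on Monday.

Pre-movement form: Clara may invite Rahul to sign which building on Monday.
'which building' is the direct object of 'sign'. The gap is right after 'sign'.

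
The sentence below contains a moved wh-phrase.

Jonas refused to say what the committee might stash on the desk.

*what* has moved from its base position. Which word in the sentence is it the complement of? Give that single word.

stash

Underlying clause: The committee might stash what on the desk.
'what' functions as the direct object of 'stash'. It moves to the left edge, and the trace sits right after 'stash':
Jonas refused to say what the committee might stash ___ on the desk.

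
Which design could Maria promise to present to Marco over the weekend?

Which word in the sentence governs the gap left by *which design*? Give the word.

present

Before movement: Maria could promise to present which design to Marco over the weekend.
'which design' is the direct object of 'present'. It moves to the left edge, and the trace sits right after 'present':
Which design could Maria promise to present ___ to Marco over the weekend?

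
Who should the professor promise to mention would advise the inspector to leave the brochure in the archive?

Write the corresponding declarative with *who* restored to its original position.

The professor should promise to mention who would advise the inspector to leave the brochure in the archive.

The filler 'who' is interpreted as the subject of the clause embedded under 'mention'. Wh-movement fronts it, leaving a gap right after 'mention':
Who should the professor promise to mention ___ would advise the inspector to leave the brochure in the archive?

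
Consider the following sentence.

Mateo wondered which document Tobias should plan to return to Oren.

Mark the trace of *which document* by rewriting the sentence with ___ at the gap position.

Mateo wondered which document Tobias should plan to return ___ to Oren.

Before movement: Tobias should plan to return which document to Oren.
The filler 'which document' is interpreted as the direct object of 'return'. The gap is right after 'return'.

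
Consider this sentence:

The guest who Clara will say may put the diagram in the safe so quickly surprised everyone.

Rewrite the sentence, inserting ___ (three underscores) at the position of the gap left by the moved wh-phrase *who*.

The guest who Clara will say ___ may put the diagram in the safe so quickly surprised everyone.

'who' functions as the subject of the clause embedded under 'say'. The gap is right after 'say'.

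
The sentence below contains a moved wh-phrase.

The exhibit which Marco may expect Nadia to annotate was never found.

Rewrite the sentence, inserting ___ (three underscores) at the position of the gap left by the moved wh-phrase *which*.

'which' is the direct object of 'annotate'. The gap is right after 'annotate'.

The exhibit which Marco may expect Nadia to annotate ___ was never found.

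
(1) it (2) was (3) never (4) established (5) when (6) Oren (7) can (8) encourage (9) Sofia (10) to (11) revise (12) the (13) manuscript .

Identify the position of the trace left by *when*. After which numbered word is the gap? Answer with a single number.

13

In situ: Oren can encourage Sofia to revise the manuscript when.
The filler 'when' is interpreted as the temporal adjunct. Wh-movement fronts it, leaving a gap right after 'manuscript':
It was never established when Oren can encourage Sofia to revise the manuscript ___.
'manuscript' is word 13.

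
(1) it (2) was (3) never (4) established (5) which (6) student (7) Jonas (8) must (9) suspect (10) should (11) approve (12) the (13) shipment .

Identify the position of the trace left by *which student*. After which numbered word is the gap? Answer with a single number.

Pre-movement form: Jonas must suspect which student should approve the shipment.
'which student' functions as the subject of the clause embedded under 'suspect'. Wh-movement fronts it, leaving a gap right after 'suspect':
It was never established which student Jonas must suspect ___ should approve the shipment.
'suspect' is word 9.

9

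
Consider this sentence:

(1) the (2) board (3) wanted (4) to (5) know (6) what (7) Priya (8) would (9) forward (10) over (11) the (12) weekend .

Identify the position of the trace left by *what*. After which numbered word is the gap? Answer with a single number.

Before movement: Priya would forward what over the weekend.
'what' functions as the direct object of 'forward'. Fronting leaves a gap immediately after 'forward':
The board wanted to know what Priya would forward ___ over the weekend.
'forward' is word 9.

9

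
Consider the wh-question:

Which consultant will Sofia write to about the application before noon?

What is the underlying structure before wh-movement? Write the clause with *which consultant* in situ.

'which consultant' is the object of the preposition 'to'. Wh-movement fronts it, leaving a gap right after 'to':
Which consultant will Sofia write to ___ about the application before noon?

Sofia will write to which consultant about the application before noon.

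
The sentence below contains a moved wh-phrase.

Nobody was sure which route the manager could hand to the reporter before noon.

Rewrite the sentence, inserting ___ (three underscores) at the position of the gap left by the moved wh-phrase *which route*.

Nobody was sure which route the manager could hand ___ to the reporter before noon.

Underlying clause: The manager could hand which route to the reporter before noon.
The filler 'which route' is interpreted as the direct object of 'hand'. The gap is right after 'hand'.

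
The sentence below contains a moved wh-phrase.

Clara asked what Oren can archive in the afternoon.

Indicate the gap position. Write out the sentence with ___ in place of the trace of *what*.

In situ: Oren can archive what in the afternoon.
'what' is the direct object of 'archive'. The gap is right after 'archive'.

Clara asked what Oren can archive ___ in the afternoon.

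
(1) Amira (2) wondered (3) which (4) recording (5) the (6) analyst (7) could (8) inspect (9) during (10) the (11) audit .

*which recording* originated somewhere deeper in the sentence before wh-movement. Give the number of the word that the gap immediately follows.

8

Pre-movement form: The analyst could inspect which recording during the audit.
'which recording' functions as the direct object of 'inspect'. It moves to the left edge, and the trace sits right after 'inspect':
Amira wondered which recording the analyst could inspect ___ during the audit.
'inspect' is word 8.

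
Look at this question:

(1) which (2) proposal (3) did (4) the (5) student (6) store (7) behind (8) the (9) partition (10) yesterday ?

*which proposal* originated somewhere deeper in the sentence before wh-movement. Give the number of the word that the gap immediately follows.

Before movement: The student did store which proposal behind the partition yesterday.
'which proposal' functions as the direct object of 'store'. Fronting leaves a gap immediately after 'store':
Which proposal did the student store ___ behind the partition yesterday?
'store' is word 6.

6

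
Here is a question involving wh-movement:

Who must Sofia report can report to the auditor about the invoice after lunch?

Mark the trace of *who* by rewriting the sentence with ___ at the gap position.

Who must Sofia report ___ can report to the auditor about the invoice after lunch?

Before movement: Sofia must report who can report to the auditor about the invoice after lunch.
'who' functions as the subject of the clause embedded under 'report'. The gap is right after 'report'.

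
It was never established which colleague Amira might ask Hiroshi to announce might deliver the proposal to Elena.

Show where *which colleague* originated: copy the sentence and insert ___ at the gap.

It was never established which colleague Amira might ask Hiroshi to announce ___ might deliver the proposal to Elena.

Before movement: Amira might ask Hiroshi to announce which colleague might deliver the proposal to Elena.
'which colleague' functions as the subject of the clause embedded under 'announce'. The gap is right after 'announce'.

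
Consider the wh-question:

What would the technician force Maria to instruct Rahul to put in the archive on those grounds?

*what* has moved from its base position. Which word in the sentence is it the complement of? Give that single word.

Before movement: The technician would force Maria to instruct Rahul to put what in the archive on those grounds.
'what' functions as the direct object of 'put'. Fronting leaves a gap immediately after 'put':
What would the technician force Maria to instruct Rahul to put ___ in the archive on those grounds?

put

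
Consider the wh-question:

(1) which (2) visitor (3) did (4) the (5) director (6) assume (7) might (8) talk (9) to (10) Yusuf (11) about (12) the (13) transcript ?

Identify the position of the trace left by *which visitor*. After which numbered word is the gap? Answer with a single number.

6

Before movement: The director did assume which visitor might talk to Yusuf about the transcript.
'which visitor' is the subject of the clause embedded under 'assume'. Wh-movement fronts it, leaving a gap right after 'assume':
Which visitor did the director assume ___ might talk to Yusuf about the transcript?
'assume' is word 6.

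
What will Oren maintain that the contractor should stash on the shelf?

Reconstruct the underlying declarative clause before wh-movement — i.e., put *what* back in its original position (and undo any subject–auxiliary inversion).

Oren will maintain that the contractor should stash what on the shelf.

The filler 'what' is interpreted as the direct object of 'stash'. It moves to the left edge, and the trace sits right after 'stash':
What will Oren maintain that the contractor should stash ___ on the shelf?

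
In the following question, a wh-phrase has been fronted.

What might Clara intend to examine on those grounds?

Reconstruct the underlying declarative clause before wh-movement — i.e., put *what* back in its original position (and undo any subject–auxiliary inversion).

Clara might intend to examine what on those grounds.

'what' functions as the direct object of 'examine'. It moves to the left edge, and the trace sits right after 'examine':
What might Clara intend to examine ___ on those grounds?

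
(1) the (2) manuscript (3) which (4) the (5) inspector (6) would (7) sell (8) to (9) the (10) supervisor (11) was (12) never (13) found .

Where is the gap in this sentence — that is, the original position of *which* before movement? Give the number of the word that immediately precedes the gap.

7

'which' functions as the direct object of 'sell'. It moves to the left edge, and the trace sits right after 'sell':
The manuscript which the inspector would sell ___ to the supervisor was never found.
'sell' is word 7.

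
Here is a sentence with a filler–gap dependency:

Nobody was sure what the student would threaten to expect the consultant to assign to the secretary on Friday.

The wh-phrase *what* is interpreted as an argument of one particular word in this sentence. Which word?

assign

Pre-movement form: The student would threaten to expect the consultant to assign what to the secretary on Friday.
'what' is the direct object of 'assign'. Fronting leaves a gap immediately after 'assign':
Nobody was sure what the student would threaten to expect the consultant to assign ___ to the secretary on Friday.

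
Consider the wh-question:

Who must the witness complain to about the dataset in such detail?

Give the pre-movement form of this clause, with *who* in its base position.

The witness must complain to who about the dataset in such detail.

'who' functions as the object of the preposition 'to'. It moves to the left edge, and the trace sits right after 'to':
Who must the witness complain to ___ about the dataset in such detail?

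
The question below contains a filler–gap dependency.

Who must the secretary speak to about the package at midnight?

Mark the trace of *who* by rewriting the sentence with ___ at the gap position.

Who must the secretary speak to ___ about the package at midnight?

In situ: The secretary must speak to who about the package at midnight.
The filler 'who' is interpreted as the object of the preposition 'to'. The gap is right after 'to'.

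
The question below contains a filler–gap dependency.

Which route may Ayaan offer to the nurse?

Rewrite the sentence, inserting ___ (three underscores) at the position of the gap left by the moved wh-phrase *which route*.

Underlying clause: Ayaan may offer which route to the nurse.
'which route' functions as the direct object of 'offer'. The gap is right after 'offer'.

Which route may Ayaan offer ___ to the nurse?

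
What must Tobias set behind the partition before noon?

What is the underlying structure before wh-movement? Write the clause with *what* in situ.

The filler 'what' is interpreted as the direct object of 'set'. Fronting leaves a gap immediately after 'set':
What must Tobias set ___ behind the partition before noon?

Tobias must set what behind the partition before noon.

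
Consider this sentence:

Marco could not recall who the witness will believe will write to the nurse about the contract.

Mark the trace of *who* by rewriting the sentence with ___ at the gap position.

Marco could not recall who the witness will believe ___ will write to the nurse about the contract.

Underlying clause: The witness will believe who will write to the nurse about the contract.
The filler 'who' is interpreted as the subject of the clause embedded under 'believe'. The gap is right after 'believe'.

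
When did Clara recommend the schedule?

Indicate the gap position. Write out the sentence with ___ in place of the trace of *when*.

When did Clara recommend the schedule ___?

Underlying clause: Clara did recommend the schedule when.
'when' functions as the temporal adjunct. The gap is right after 'schedule'.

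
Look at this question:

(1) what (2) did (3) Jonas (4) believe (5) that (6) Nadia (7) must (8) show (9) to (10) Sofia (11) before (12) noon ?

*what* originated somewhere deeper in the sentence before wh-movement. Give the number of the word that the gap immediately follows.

Pre-movement form: Jonas did believe that Nadia must show what to Sofia before noon.
'what' is the direct object of 'show'. Fronting leaves a gap immediately after 'show':
What did Jonas believe that Nadia must show ___ to Sofia before noon?
'show' is word 8.

8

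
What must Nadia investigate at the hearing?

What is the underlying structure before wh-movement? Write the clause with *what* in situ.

Nadia must investigate what at the hearing.

The filler 'what' is interpreted as the direct object of 'investigate'. Wh-movement fronts it, leaving a gap right after 'investigate':
What must Nadia investigate ___ at the hearing?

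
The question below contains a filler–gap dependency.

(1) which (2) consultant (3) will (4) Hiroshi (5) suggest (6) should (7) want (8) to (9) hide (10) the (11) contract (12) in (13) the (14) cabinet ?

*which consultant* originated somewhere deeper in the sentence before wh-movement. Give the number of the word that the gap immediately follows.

5

Underlying clause: Hiroshi will suggest which consultant should want to hide the contract in the cabinet.
'which consultant' is the subject of the clause embedded under 'suggest'. Wh-movement fronts it, leaving a gap right after 'suggest':
Which consultant will Hiroshi suggest ___ should want to hide the contract in the cabinet?
'suggest' is word 5.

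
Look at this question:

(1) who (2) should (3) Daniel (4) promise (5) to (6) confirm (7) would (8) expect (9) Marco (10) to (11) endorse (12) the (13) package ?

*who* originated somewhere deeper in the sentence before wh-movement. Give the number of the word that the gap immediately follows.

6

Pre-movement form: Daniel should promise to confirm who would expect Marco to endorse the package.
'who' is the subject of the clause embedded under 'confirm'. Fronting leaves a gap immediately after 'confirm':
Who should Daniel promise to confirm ___ would expect Marco to endorse the package?
'confirm' is word 6.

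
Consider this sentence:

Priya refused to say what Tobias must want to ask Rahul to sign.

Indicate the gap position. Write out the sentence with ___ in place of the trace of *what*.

Priya refused to say what Tobias must want to ask Rahul to sign ___.

In situ: Tobias must want to ask Rahul to sign what.
The filler 'what' is interpreted as the direct object of 'sign'. The gap is right after 'sign'.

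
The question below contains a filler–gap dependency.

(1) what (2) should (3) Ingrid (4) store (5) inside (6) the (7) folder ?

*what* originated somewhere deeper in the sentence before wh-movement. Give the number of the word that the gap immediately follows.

4

Underlying clause: Ingrid should store what inside the folder.
'what' is the direct object of 'store'. Wh-movement fronts it, leaving a gap right after 'store':
What should Ingrid store ___ inside the folder?
'store' is word 4.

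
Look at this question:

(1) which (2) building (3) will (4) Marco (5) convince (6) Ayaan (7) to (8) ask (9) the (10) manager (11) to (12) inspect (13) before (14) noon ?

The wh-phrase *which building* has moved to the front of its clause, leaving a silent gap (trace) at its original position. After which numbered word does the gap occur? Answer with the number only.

Underlying clause: Marco will convince Ayaan to ask the manager to inspect which building before noon.
'which building' is the direct object of 'inspect'. Fronting leaves a gap immediately after 'inspect':
Which building will Marco convince Ayaan to ask the manager to inspect ___ before noon?
'inspect' is word 12.

12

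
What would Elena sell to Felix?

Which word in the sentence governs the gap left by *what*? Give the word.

Underlying clause: Elena would sell what to Felix.
'what' is the direct object of 'sell'. Wh-movement fronts it, leaving a gap right after 'sell':
What would Elena sell ___ to Felix?

sell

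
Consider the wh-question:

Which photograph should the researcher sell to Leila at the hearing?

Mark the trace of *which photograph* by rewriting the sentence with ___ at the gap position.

Pre-movement form: The researcher should sell which photograph to Leila at the hearing.
'which photograph' is the direct object of 'sell'. The gap is right after 'sell'.

Which photograph should the researcher sell ___ to Leila at the hearing?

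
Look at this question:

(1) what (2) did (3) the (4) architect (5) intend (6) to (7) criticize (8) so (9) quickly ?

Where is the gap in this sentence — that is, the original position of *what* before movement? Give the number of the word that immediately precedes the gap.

7

Pre-movement form: The architect did intend to criticize what so quickly.
'what' functions as the direct object of 'criticize'. Wh-movement fronts it, leaving a gap right after 'criticize':
What did the architect intend to criticize ___ so quickly?
'criticize' is word 7.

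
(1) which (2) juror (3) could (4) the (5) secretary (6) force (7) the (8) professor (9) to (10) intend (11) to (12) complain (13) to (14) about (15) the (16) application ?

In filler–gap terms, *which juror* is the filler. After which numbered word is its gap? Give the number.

13

Underlying clause: The secretary could force the professor to intend to complain to which juror about the application.
'which juror' functions as the object of the preposition 'to'. It moves to the left edge, and the trace sits right after 'to':
Which juror could the secretary force the professor to intend to complain to ___ about the application?
'to' is word 13.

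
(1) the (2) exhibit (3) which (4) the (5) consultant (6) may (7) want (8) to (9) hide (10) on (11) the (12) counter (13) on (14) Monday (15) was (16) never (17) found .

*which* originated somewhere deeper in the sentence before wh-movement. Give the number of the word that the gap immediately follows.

The filler 'which' is interpreted as the direct object of 'hide'. Wh-movement fronts it, leaving a gap right after 'hide':
The exhibit which the consultant may want to hide ___ on the counter on Monday was never found.
'hide' is word 9.

9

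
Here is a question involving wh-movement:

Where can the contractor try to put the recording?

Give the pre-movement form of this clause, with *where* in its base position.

'where' functions as the locative complement of 'put'. It moves to the left edge, and the trace sits right after 'recording':
Where can the contractor try to put the recording ___?

The contractor can try to put the recording where.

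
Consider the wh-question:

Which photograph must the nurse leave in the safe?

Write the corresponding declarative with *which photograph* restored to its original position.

'which photograph' is the direct object of 'leave'. It moves to the left edge, and the trace sits right after 'leave':
Which photograph must the nurse leave ___ in the safe?

The nurse must leave which photograph in the safe.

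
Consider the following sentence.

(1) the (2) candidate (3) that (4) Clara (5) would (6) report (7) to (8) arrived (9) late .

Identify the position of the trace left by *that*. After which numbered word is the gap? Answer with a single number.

The filler 'that' is interpreted as the object of the preposition 'to'. Fronting leaves a gap immediately after 'to':
The candidate that Clara would report to ___ arrived late.
'to' is word 7.

7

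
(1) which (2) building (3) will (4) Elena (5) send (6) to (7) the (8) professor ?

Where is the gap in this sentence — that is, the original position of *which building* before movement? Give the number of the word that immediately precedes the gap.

Underlying clause: Elena will send which building to the professor.
'which building' functions as the direct object of 'send'. Fronting leaves a gap immediately after 'send':
Which building will Elena send ___ to the professor?
'send' is word 5.

5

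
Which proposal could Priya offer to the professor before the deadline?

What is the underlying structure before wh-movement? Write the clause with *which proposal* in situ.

'which proposal' is the direct object of 'offer'. It moves to the left edge, and the trace sits right after 'offer':
Which proposal could Priya offer ___ to the professor before the deadline?

Priya could offer which proposal to the professor before the deadline.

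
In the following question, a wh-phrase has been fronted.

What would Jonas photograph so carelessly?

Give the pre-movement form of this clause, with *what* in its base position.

The filler 'what' is interpreted as the direct object of 'photograph'. Fronting leaves a gap immediately after 'photograph':
What would Jonas photograph ___ so carelessly?

Jonas would photograph what so carelessly.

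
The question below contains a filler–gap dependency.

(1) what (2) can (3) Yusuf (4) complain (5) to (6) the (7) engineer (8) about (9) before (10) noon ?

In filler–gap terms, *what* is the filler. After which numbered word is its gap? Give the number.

8

In situ: Yusuf can complain to the engineer about what before noon.
The filler 'what' is interpreted as the object of the preposition 'about'. Wh-movement fronts it, leaving a gap right after 'about':
What can Yusuf complain to the engineer about ___ before noon?
'about' is word 8.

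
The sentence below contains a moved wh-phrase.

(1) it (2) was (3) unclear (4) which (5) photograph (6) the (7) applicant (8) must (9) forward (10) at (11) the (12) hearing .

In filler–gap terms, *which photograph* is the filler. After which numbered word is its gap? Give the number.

9

Underlying clause: The applicant must forward which photograph at the hearing.
'which photograph' is the direct object of 'forward'. Wh-movement fronts it, leaving a gap right after 'forward':
It was unclear which photograph the applicant must forward ___ at the hearing.
'forward' is word 9.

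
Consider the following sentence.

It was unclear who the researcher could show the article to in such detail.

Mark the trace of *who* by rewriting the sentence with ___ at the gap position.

It was unclear who the researcher could show the article to ___ in such detail.

Pre-movement form: The researcher could show the article to who in such detail.
The filler 'who' is interpreted as the object of the preposition 'to' (recipient of 'show'). The gap is right after 'to'.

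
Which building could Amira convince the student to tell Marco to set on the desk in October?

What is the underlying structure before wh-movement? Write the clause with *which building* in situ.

'which building' is the direct object of 'set'. Fronting leaves a gap immediately after 'set':
Which building could Amira convince the student to tell Marco to set ___ on the desk in October?

Amira could convince the student to tell Marco to set which building on the desk in October.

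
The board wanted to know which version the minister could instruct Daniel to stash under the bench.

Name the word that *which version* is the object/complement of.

Pre-movement form: The minister could instruct Daniel to stash which version under the bench.
The filler 'which version' is interpreted as the direct object of 'stash'. Wh-movement fronts it, leaving a gap right after 'stash':
The board wanted to know which version the minister could instruct Daniel to stash ___ under the bench.

stash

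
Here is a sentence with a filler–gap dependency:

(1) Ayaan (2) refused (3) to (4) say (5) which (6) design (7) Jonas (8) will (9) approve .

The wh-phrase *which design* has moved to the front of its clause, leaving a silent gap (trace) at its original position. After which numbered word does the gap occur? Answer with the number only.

9

Underlying clause: Jonas will approve which design.
'which design' is the direct object of 'approve'. Wh-movement fronts it, leaving a gap right after 'approve':
Ayaan refused to say which design Jonas will approve ___.
'approve' is word 9.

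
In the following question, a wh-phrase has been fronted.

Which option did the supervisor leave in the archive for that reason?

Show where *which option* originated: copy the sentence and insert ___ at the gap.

Which option did the supervisor leave ___ in the archive for that reason?

Pre-movement form: The supervisor did leave which option in the archive for that reason.
'which option' is the direct object of 'leave'. The gap is right after 'leave'.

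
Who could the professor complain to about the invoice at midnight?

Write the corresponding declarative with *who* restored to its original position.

'who' is the object of the preposition 'to'. It moves to the left edge, and the trace sits right after 'to':
Who could the professor complain to ___ about the invoice at midnight?

The professor could complain to who about the invoice at midnight.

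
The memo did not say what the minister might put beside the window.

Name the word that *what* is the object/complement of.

Underlying clause: The minister might put what beside the window.
'what' is the direct object of 'put'. Fronting leaves a gap immediately after 'put':
The memo did not say what the minister might put ___ beside the window.

put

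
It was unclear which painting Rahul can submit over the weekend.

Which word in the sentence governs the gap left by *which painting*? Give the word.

submit

In situ: Rahul can submit which painting over the weekend.
'which painting' functions as the direct object of 'submit'. Wh-movement fronts it, leaving a gap right after 'submit':
It was unclear which painting Rahul can submit ___ over the weekend.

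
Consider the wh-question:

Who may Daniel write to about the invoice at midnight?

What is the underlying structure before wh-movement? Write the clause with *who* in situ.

Daniel may write to who about the invoice at midnight.

The filler 'who' is interpreted as the object of the preposition 'to'. It moves to the left edge, and the trace sits right after 'to':
Who may Daniel write to ___ about the invoice at midnight?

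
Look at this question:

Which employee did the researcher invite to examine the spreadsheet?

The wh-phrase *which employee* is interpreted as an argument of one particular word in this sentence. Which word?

Pre-movement form: The researcher did invite which employee to examine the spreadsheet.
The filler 'which employee' is interpreted as the direct object of 'invite'. Wh-movement fronts it, leaving a gap right after 'invite':
Which employee did the researcher invite ___ to examine the spreadsheet?

invite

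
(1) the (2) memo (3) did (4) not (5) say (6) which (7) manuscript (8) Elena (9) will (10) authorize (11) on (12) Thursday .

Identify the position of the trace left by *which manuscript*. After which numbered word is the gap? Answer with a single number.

10

Pre-movement form: Elena will authorize which manuscript on Thursday.
'which manuscript' functions as the direct object of 'authorize'. Fronting leaves a gap immediately after 'authorize':
The memo did not say which manuscript Elena will authorize ___ on Thursday.
'authorize' is word 10.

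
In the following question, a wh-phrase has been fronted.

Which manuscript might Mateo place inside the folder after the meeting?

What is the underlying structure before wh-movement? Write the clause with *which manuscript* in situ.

Mateo might place which manuscript inside the folder after the meeting.

The filler 'which manuscript' is interpreted as the direct object of 'place'. Fronting leaves a gap immediately after 'place':
Which manuscript might Mateo place ___ inside the folder after the meeting?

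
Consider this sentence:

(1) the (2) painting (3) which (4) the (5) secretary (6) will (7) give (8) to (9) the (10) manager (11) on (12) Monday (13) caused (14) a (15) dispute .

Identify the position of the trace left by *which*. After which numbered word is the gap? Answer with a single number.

The filler 'which' is interpreted as the direct object of 'give'. It moves to the left edge, and the trace sits right after 'give':
The painting which the secretary will give ___ to the manager on Monday caused a dispute.
'give' is word 7.

7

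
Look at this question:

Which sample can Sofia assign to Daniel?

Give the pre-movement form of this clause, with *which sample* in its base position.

'which sample' functions as the direct object of 'assign'. Fronting leaves a gap immediately after 'assign':
Which sample can Sofia assign ___ to Daniel?

Sofia can assign which sample to Daniel.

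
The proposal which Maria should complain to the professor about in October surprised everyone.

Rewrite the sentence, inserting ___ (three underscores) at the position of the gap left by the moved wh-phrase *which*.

The proposal which Maria should complain to the professor about ___ in October surprised everyone.

'which' is the object of the preposition 'about'. The gap is right after 'about'.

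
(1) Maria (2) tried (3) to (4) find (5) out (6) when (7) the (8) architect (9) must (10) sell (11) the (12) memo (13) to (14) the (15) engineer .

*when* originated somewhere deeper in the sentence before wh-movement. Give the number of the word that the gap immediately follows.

Before movement: The architect must sell the memo to the engineer when.
'when' functions as the temporal adjunct. Wh-movement fronts it, leaving a gap right after 'engineer':
Maria tried to find out when the architect must sell the memo to the engineer ___.
'engineer' is word 15.

15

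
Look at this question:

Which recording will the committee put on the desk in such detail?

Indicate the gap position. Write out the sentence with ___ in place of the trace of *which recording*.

In situ: The committee will put which recording on the desk in such detail.
'which recording' functions as the direct object of 'put'. The gap is right after 'put'.

Which recording will the committee put ___ on the desk in such detail?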